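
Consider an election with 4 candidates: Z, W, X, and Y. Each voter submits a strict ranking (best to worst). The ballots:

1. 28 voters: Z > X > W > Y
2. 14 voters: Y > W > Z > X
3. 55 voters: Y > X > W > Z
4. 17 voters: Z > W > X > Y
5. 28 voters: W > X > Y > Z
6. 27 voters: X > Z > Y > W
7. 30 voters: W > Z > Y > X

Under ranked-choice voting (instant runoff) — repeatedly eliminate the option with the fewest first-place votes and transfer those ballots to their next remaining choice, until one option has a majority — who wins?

Round 1: Z 45, W 58, X 27, Y 69. Eliminate X.
Round 2: Z 72, W 58, Y 69. Eliminate W.
Round 3: Z 102, Y 97. Z has a majority.

Z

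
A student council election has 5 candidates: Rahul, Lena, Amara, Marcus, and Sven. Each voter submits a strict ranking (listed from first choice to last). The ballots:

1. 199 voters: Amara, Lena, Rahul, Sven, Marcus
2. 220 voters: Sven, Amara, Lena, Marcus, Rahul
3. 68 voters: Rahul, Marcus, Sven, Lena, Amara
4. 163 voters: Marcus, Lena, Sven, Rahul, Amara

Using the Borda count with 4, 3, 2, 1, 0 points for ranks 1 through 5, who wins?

Rahul: 199·2 + 220·0 + 68·4 + 163·1 = 833
Lena: 199·3 + 220·2 + 68·1 + 163·3 = 1594
Amara: 199·4 + 220·3 + 68·0 + 163·0 = 1456
Marcus: 199·0 + 220·1 + 68·3 + 163·4 = 1076
Sven: 199·1 + 220·4 + 68·2 + 163·2 = 1541
Lena has the highest Borda score (1594).

Lena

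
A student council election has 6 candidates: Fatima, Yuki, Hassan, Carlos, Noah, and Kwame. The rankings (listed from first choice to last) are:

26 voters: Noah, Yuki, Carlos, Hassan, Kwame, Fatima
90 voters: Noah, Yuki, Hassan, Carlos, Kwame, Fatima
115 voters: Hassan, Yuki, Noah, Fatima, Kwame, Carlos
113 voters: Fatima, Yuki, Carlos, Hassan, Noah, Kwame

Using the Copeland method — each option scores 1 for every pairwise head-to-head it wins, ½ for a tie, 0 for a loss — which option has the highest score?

Yuki

Fatima: beats Carlos and Kwame; loses to Yuki, Hassan, and Noah → score 2.
Yuki: beats Fatima, Hassan, Carlos, Noah, and Kwame → score 5.
Hassan: beats Fatima, Carlos, Noah, and Kwame; loses to Yuki → score 4.
Carlos: beats Kwame; loses to Fatima, Yuki, Hassan, and Noah → score 1.
Noah: beats Fatima, Carlos, and Kwame; loses to Yuki and Hassan → score 3.
Kwame: loses to Fatima, Yuki, Hassan, Carlos, and Noah → score 0.
Yuki has the best pairwise record.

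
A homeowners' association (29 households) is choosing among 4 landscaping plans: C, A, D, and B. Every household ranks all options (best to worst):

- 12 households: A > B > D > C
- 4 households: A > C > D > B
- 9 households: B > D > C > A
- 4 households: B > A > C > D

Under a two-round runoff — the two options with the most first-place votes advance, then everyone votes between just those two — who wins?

A

Round 1 first-place votes: C 0, A 16, D 0, B 13.
A and B advance.
Runoff: A is preferred to B by 16 voters; B by 13.
A wins the runoff.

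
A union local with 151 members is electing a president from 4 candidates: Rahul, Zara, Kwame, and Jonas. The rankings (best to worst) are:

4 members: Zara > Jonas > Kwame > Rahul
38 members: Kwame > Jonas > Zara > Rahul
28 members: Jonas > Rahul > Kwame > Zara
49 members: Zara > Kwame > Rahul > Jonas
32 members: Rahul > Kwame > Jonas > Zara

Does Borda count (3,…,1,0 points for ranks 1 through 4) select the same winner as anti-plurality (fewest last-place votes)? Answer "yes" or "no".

yes

Borda — scores: Rahul 201, Zara 197, Kwame 308, Jonas 200. Winner: Kwame.
Anti-plurality — last-place votes: Rahul 42, Zara 60, Kwame 0, Jonas 49. Winner: Kwame.
The two methods agree.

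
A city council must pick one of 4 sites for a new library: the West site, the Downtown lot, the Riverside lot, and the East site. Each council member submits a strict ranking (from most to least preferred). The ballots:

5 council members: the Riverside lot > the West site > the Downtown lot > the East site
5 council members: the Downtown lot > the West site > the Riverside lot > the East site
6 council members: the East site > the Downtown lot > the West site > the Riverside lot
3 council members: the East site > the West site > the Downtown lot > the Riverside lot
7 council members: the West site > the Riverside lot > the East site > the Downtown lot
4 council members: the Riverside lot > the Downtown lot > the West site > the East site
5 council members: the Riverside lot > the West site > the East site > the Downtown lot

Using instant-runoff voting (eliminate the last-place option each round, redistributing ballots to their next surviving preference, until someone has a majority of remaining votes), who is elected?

Round 1: the West site 7, the Downtown lot 5, the Riverside lot 14, the East site 9. Eliminate the Downtown lot.
Round 2: the West site 12, the Riverside lot 14, the East site 9. Eliminate the East site.
Round 3: the West site 21, the Riverside lot 14. The West site has a majority.

the West site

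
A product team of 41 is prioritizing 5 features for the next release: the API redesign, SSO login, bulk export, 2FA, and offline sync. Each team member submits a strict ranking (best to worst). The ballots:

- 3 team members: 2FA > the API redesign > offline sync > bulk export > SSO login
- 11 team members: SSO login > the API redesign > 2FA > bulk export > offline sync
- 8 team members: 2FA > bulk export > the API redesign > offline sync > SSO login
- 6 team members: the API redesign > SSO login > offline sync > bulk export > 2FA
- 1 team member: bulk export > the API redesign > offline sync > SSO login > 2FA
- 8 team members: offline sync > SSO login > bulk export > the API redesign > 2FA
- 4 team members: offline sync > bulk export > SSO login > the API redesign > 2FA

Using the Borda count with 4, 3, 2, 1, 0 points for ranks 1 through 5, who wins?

the API redesign

the API redesign: 3·3 + 11·3 + 8·2 + 6·4 + 1·3 + 8·1 + 4·1 = 97
SSO login: 3·0 + 11·4 + 8·0 + 6·3 + 1·1 + 8·3 + 4·2 = 95
bulk export: 3·1 + 11·1 + 8·3 + 6·1 + 1·4 + 8·2 + 4·3 = 76
2FA: 3·4 + 11·2 + 8·4 + 6·0 + 1·0 + 8·0 + 4·0 = 66
offline sync: 3·2 + 11·0 + 8·1 + 6·2 + 1·2 + 8·4 + 4·4 = 76
the API redesign has the highest Borda score (97).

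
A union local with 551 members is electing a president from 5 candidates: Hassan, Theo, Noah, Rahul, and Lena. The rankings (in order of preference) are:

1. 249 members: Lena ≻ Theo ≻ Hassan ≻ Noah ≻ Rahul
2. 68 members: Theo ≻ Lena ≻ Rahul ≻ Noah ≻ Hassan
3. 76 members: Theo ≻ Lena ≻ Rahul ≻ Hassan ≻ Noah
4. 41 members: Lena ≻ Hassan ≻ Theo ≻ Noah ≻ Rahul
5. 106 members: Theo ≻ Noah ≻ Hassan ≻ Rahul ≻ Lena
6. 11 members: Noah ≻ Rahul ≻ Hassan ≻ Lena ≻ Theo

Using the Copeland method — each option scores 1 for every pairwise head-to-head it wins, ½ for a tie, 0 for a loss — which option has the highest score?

Lena

Hassan: beats Noah and Rahul; loses to Theo and Lena → score 2.
Theo: beats Hassan, Noah, and Rahul; loses to Lena → score 3.
Noah: beats Rahul; loses to Hassan, Theo, and Lena → score 1.
Rahul: loses to Hassan, Theo, Noah, and Lena → score 0.
Lena: beats Hassan, Theo, Noah, and Rahul → score 4.
Lena has the best pairwise record.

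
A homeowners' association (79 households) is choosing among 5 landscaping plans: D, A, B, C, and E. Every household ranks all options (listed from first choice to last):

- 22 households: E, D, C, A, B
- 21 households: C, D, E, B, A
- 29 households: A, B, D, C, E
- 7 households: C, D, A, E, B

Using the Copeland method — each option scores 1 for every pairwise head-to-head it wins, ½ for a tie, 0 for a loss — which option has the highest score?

D: beats A, B, C, and E → score 4.
A: beats B; loses to D, C, and E → score 1.
B: loses to D, A, C, and E → score 0.
C: beats A, B, and E; loses to D → score 3.
E: beats A and B; loses to D and C → score 2.
D has the best pairwise record.

D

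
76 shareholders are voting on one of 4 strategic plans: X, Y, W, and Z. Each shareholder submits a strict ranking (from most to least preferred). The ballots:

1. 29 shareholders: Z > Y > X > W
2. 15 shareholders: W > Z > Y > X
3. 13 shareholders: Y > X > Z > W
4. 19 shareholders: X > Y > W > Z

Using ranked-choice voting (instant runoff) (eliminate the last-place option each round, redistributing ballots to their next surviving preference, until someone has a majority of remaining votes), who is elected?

Round 1: X 19, Y 13, W 15, Z 29. Eliminate Y.
Round 2: X 32, W 15, Z 29. Eliminate W.
Round 3: X 32, Z 44. Z has a majority.

Z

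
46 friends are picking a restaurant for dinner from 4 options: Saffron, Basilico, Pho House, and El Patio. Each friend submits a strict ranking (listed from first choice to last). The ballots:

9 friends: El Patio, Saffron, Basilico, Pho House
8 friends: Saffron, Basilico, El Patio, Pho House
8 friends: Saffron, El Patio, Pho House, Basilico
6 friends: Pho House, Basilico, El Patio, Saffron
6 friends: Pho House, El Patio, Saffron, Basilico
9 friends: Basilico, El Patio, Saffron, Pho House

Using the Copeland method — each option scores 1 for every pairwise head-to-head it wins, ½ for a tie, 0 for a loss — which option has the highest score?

Saffron: beats Basilico and Pho House; loses to El Patio → score 2.
Basilico: beats Pho House; ties El Patio; loses to Saffron → score 1.5.
Pho House: loses to Saffron, Basilico, and El Patio → score 0.
El Patio: beats Saffron and Pho House; ties Basilico → score 2.5.
El Patio has the best pairwise record.

El Patio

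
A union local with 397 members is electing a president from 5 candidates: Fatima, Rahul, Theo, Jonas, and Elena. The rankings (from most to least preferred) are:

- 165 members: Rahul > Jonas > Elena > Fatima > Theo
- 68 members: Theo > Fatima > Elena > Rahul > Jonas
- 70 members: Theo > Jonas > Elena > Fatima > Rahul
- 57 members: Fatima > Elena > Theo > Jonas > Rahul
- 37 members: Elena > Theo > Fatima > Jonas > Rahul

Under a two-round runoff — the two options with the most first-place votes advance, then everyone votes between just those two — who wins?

Theo

Round 1 first-place votes: Fatima 57, Rahul 165, Theo 138, Jonas 0, Elena 37.
Rahul and Theo advance.
Runoff: Rahul is preferred to Theo by 165 voters; Theo by 232.
Theo wins the runoff.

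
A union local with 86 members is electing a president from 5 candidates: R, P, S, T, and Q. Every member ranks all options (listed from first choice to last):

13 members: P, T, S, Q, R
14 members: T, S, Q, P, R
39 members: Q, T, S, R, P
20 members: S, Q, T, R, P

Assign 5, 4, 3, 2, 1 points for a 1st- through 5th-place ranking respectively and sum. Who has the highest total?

R: 13·1 + 14·1 + 39·2 + 20·2 = 145
P: 13·5 + 14·2 + 39·1 + 20·1 = 152
S: 13·3 + 14·4 + 39·3 + 20·5 = 312
T: 13·4 + 14·5 + 39·4 + 20·3 = 338
Q: 13·2 + 14·3 + 39·5 + 20·4 = 343
Q has the highest Borda score (343).

Q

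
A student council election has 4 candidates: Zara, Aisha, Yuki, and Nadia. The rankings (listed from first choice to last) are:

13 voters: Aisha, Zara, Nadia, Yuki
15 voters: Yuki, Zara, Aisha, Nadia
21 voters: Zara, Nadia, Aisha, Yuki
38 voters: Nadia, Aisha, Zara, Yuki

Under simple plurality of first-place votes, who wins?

First-place votes: Zara 21, Aisha 13, Yuki 15, Nadia 38.
Nadia has the most first-place votes.

Nadia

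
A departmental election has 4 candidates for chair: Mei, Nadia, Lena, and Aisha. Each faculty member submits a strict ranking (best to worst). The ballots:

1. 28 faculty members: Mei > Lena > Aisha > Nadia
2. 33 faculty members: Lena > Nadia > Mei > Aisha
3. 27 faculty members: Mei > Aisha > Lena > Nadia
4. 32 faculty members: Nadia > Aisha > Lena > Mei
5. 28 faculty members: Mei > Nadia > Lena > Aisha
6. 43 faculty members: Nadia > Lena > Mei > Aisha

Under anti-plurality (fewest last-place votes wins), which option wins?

Lena

Last-place votes: Mei 32, Nadia 55, Lena 0, Aisha 104.
Lena is ranked last by the fewest voters, so Lena wins.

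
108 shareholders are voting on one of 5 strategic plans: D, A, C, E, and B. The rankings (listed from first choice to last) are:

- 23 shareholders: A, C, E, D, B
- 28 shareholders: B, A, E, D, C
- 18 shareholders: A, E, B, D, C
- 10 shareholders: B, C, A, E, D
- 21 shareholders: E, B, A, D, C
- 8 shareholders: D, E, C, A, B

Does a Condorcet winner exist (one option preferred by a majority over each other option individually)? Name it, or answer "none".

Checking pairwise contests:
A beats D 100–8.
B beats A 59–49.
D beats C 75–33.
A beats E 79–29.
E beats B 70–38.
Every option loses at least one head-to-head, so there is no Condorcet winner.

none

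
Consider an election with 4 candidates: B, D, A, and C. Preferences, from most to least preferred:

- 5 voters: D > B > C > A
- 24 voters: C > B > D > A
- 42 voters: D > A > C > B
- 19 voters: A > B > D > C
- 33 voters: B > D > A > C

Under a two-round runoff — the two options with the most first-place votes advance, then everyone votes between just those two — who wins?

Round 1 first-place votes: B 33, D 47, A 19, C 24.
D and B advance.
Runoff: D is preferred to B by 47 voters; B by 76.
B wins the runoff.

B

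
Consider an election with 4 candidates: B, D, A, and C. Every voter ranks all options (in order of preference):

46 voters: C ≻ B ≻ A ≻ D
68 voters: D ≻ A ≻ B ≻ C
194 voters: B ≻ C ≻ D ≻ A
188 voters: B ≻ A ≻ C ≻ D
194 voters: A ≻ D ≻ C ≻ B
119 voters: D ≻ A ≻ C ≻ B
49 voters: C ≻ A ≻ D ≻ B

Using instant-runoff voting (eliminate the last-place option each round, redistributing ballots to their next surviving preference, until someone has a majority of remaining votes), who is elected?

Round 1: B 382, D 187, A 194, C 95. Eliminate C.
Round 2: B 428, D 187, A 243. Eliminate D.
Round 3: B 428, A 430. A has a majority.

A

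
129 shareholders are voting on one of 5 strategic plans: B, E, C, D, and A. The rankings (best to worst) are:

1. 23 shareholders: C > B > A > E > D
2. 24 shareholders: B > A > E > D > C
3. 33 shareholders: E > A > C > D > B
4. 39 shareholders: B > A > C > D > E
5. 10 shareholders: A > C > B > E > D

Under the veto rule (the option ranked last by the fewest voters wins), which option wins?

A

Last-place votes: B 33, E 39, C 24, D 33, A 0.
A is ranked last by the fewest voters, so A wins.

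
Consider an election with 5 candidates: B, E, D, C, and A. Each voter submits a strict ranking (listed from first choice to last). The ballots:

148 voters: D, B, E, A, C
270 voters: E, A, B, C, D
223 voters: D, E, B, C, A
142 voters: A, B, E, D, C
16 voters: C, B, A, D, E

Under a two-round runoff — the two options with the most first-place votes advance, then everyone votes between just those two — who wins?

E

Round 1 first-place votes: B 0, E 270, D 371, C 16, A 142.
D and E advance.
Runoff: D is preferred to E by 387 voters; E by 412.
E wins the runoff.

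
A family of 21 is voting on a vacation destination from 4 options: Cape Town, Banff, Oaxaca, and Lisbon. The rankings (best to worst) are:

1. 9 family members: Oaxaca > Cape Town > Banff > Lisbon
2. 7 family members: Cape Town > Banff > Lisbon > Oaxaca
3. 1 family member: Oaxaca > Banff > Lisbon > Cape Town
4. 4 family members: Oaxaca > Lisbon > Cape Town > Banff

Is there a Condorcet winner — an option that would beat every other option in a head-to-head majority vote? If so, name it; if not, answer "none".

Oaxaca

Oaxaca vs Cape Town: 14–7 for Oaxaca.
Oaxaca vs Banff: 14–7 for Oaxaca.
Oaxaca vs Lisbon: 14–7 for Oaxaca.
Oaxaca beats every other option head-to-head.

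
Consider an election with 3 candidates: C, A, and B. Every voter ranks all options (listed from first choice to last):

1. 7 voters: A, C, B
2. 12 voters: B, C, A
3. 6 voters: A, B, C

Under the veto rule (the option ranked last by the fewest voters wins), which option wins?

C

Last-place votes: C 6, A 12, B 7.
C is ranked last by the fewest voters, so C wins.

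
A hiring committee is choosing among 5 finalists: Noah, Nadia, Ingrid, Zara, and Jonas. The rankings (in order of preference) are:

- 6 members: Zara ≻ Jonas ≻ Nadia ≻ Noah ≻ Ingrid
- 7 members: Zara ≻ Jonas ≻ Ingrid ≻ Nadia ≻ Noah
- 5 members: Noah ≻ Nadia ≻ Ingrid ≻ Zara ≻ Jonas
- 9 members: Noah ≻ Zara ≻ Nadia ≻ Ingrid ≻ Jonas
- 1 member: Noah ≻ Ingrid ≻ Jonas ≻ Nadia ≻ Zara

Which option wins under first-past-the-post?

Noah

First-place votes: Noah 15, Nadia 0, Ingrid 0, Zara 13, Jonas 0.
Noah has the most first-place votes.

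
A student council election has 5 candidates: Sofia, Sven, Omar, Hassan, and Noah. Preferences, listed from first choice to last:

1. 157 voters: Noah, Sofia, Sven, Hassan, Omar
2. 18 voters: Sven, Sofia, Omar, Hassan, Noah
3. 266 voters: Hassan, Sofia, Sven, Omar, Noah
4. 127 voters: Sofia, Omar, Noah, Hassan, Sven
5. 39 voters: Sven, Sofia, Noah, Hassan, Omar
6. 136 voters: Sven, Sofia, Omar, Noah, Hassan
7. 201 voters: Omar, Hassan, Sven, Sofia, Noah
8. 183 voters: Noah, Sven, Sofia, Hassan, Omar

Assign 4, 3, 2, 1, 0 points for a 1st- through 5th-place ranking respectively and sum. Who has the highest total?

Sofia: 157·3 + 18·3 + 266·3 + 127·4 + 39·3 + 136·3 + 201·1 + 183·2 = 2923
Sven: 157·2 + 18·4 + 266·2 + 127·0 + 39·4 + 136·4 + 201·2 + 183·3 = 2569
Omar: 157·0 + 18·2 + 266·1 + 127·3 + 39·0 + 136·2 + 201·4 + 183·0 = 1759
Hassan: 157·1 + 18·1 + 266·4 + 127·1 + 39·1 + 136·0 + 201·3 + 183·1 = 2191
Noah: 157·4 + 18·0 + 266·0 + 127·2 + 39·2 + 136·1 + 201·0 + 183·4 = 1828
Sofia has the highest Borda score (2923).

Sofia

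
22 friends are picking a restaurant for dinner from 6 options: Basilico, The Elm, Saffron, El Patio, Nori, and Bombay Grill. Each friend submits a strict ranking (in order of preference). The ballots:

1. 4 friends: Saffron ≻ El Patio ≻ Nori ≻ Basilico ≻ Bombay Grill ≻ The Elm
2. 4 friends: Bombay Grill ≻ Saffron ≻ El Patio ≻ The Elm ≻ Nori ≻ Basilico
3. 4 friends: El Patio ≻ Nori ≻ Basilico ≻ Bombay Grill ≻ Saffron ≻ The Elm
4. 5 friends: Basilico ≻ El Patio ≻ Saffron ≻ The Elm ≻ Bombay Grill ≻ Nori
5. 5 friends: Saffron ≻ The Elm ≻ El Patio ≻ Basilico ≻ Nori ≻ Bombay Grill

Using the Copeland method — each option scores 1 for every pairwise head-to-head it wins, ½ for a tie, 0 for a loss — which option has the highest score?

Saffron

Basilico: beats The Elm and Bombay Grill; loses to Saffron, El Patio, and Nori → score 2.
The Elm: beats Nori; loses to Basilico, Saffron, El Patio, and Bombay Grill → score 1.
Saffron: beats Basilico, The Elm, El Patio, Nori, and Bombay Grill → score 5.
El Patio: beats Basilico, The Elm, Nori, and Bombay Grill; loses to Saffron → score 4.
Nori: beats Basilico and Bombay Grill; loses to The Elm, Saffron, and El Patio → score 2.
Bombay Grill: beats The Elm; loses to Basilico, Saffron, El Patio, and Nori → score 1.
Saffron has the best pairwise record.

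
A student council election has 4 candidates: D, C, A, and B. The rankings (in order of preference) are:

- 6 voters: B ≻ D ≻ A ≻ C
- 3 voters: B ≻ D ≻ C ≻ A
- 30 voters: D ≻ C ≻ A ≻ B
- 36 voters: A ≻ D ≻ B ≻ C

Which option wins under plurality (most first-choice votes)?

A

First-place votes: D 30, C 0, A 36, B 9.
A has the most first-place votes.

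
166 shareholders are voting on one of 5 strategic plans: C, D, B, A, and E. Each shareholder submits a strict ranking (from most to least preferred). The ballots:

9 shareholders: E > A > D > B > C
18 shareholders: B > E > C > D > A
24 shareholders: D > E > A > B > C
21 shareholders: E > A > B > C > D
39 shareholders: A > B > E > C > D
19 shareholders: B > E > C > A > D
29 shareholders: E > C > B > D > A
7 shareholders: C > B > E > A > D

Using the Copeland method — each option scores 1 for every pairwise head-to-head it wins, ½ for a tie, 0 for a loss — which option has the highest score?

C: beats D; loses to B, A, and E → score 1.
D: loses to C, B, A, and E → score 0.
B: beats C and D; ties E; loses to A → score 2.5.
A: beats C, D, and B; loses to E → score 3.
E: beats C, D, and A; ties B → score 3.5.
E has the best pairwise record.

E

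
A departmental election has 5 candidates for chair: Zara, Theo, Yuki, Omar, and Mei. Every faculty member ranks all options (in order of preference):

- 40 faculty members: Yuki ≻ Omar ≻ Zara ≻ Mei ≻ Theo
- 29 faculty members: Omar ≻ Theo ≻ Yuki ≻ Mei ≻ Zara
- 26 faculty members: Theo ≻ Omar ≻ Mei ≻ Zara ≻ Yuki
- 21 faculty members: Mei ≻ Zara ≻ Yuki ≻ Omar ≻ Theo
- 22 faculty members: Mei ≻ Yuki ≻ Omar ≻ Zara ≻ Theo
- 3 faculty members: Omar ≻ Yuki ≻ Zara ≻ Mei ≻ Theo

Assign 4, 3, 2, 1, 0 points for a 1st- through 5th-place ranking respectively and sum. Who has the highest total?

Zara: 40·2 + 29·0 + 26·1 + 21·3 + 22·1 + 3·2 = 197
Theo: 40·0 + 29·3 + 26·4 + 21·0 + 22·0 + 3·0 = 191
Yuki: 40·4 + 29·2 + 26·0 + 21·2 + 22·3 + 3·3 = 335
Omar: 40·3 + 29·4 + 26·3 + 21·1 + 22·2 + 3·4 = 391
Mei: 40·1 + 29·1 + 26·2 + 21·4 + 22·4 + 3·1 = 296
Omar has the highest Borda score (391).

Omar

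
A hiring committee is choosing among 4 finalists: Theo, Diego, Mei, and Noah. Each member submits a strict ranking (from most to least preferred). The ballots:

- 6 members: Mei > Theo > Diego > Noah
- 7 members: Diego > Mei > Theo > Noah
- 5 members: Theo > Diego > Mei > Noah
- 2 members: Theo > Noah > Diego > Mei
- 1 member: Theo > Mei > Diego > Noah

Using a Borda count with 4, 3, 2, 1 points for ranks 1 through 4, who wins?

Theo: 6·3 + 7·2 + 5·4 + 2·4 + 1·4 = 64
Diego: 6·2 + 7·4 + 5·3 + 2·2 + 1·2 = 61
Mei: 6·4 + 7·3 + 5·2 + 2·1 + 1·3 = 60
Noah: 6·1 + 7·1 + 5·1 + 2·3 + 1·1 = 25
Theo has the highest Borda score (64).

Theo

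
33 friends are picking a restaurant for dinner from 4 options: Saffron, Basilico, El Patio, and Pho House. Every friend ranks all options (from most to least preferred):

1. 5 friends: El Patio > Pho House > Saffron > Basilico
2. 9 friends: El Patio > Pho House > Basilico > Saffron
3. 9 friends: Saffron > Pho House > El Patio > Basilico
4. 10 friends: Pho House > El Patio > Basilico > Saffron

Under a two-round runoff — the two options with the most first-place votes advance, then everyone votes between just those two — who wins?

Pho House

Round 1 first-place votes: Saffron 9, Basilico 0, El Patio 14, Pho House 10.
El Patio and Pho House advance.
Runoff: El Patio is preferred to Pho House by 14 voters; Pho House by 19.
Pho House wins the runoff.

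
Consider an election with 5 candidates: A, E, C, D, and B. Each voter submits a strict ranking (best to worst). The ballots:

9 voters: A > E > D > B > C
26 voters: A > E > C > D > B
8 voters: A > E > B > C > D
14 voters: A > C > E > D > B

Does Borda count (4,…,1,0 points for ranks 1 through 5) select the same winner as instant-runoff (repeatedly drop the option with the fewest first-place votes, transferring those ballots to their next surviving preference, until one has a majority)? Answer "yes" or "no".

yes

Borda — scores: A 228, E 157, C 102, D 58, B 25. Winner: A.
Instant-runoff — R1 A 57, E 0, C 0, D 0, B 0 (A winner). Winner: A.
The two methods agree.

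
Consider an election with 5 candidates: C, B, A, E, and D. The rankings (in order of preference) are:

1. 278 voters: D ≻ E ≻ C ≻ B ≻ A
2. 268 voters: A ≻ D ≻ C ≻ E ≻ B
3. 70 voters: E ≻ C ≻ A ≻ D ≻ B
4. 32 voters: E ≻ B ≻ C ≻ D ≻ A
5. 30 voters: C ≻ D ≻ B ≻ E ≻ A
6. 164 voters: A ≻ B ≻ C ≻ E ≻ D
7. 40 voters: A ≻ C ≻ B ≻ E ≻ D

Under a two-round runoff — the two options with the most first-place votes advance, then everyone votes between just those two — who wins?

A

Round 1 first-place votes: C 30, B 0, A 472, E 102, D 278.
A and D advance.
Runoff: A is preferred to D by 542 voters; D by 340.
A wins the runoff.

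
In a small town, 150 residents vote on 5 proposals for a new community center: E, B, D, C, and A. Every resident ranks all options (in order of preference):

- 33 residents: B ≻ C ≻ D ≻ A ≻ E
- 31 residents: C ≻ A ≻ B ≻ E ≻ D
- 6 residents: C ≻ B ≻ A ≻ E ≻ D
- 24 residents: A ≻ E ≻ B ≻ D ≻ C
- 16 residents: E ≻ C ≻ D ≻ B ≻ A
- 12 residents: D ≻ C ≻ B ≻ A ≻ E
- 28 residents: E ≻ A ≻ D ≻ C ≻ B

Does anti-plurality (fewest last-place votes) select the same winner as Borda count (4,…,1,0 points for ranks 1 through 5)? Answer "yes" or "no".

Anti-plurality — last-place votes: E 45, B 28, D 37, C 24, A 16. Winner: A.
Borda — scores: E 285, B 300, D 226, C 359, A 330. Winner: C.
The two methods disagree.

no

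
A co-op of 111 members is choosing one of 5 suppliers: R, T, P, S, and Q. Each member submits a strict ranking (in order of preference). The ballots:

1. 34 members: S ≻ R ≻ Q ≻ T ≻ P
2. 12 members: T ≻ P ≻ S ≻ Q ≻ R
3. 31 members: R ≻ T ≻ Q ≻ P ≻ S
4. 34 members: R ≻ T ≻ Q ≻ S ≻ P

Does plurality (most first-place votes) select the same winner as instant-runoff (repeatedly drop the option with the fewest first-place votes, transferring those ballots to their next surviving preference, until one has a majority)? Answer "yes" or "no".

Plurality — first-place votes: R 65, T 12, P 0, S 34, Q 0. Winner: R.
Instant-runoff — R1 R 65, T 12, P 0, S 34, Q 0 (R winner). Winner: R.
The two methods agree.

yes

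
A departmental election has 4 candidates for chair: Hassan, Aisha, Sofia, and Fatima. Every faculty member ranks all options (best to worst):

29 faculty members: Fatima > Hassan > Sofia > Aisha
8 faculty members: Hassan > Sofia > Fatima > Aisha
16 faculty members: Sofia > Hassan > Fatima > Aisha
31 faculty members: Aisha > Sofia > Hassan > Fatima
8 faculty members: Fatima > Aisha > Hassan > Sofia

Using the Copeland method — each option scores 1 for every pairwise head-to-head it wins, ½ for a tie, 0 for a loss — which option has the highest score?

Hassan: beats Aisha and Fatima; loses to Sofia → score 2.
Aisha: loses to Hassan, Sofia, and Fatima → score 0.
Sofia: beats Hassan, Aisha, and Fatima → score 3.
Fatima: beats Aisha; loses to Hassan and Sofia → score 1.
Sofia has the best pairwise record.

Sofia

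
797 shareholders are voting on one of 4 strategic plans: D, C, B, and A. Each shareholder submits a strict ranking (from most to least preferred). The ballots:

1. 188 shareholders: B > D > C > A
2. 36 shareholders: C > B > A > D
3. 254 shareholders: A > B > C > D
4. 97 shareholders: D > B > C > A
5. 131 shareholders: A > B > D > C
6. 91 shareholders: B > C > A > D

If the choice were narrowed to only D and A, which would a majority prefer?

Voters preferring D to A: 285; preferring A to D: 512.
A wins the head-to-head.

A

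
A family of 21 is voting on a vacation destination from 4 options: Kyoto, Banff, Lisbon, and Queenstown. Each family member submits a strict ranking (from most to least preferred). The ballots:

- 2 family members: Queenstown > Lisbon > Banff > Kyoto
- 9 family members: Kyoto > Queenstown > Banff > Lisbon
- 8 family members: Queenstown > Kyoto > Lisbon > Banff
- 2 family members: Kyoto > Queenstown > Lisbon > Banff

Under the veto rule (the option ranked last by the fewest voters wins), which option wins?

Queenstown

Last-place votes: Kyoto 2, Banff 10, Lisbon 9, Queenstown 0.
Queenstown is ranked last by the fewest voters, so Queenstown wins.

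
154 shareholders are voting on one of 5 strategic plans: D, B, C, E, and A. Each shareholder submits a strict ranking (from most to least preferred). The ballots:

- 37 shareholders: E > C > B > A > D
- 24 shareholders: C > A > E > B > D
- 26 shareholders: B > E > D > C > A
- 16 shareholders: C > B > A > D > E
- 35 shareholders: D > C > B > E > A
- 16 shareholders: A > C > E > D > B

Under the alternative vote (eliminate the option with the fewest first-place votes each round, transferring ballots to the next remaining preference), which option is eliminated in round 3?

D

Round 1: D 35, B 26, C 40, E 37, A 16. Eliminate A.
Round 2: D 35, B 26, C 56, E 37. Eliminate B.
Round 3: D 35, C 56, E 63. Eliminate D.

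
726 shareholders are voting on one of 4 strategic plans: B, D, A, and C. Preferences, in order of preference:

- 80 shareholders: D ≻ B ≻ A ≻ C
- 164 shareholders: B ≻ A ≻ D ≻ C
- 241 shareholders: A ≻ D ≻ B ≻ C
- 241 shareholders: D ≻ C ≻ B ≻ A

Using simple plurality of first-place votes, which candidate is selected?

First-place votes: B 164, D 321, A 241, C 0.
D has the most first-place votes.

D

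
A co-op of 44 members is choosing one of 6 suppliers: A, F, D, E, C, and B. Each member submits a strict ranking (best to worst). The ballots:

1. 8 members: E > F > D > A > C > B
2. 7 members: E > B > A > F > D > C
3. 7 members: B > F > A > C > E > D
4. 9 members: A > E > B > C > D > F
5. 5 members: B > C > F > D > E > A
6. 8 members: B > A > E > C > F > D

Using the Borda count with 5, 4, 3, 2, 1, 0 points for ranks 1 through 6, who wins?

B

A: 8·2 + 7·3 + 7·3 + 9·5 + 5·0 + 8·4 = 135
F: 8·4 + 7·2 + 7·4 + 9·0 + 5·3 + 8·1 = 97
D: 8·3 + 7·1 + 7·0 + 9·1 + 5·2 + 8·0 = 50
E: 8·5 + 7·5 + 7·1 + 9·4 + 5·1 + 8·3 = 147
C: 8·1 + 7·0 + 7·2 + 9·2 + 5·4 + 8·2 = 76
B: 8·0 + 7·4 + 7·5 + 9·3 + 5·5 + 8·5 = 155
B has the highest Borda score (155).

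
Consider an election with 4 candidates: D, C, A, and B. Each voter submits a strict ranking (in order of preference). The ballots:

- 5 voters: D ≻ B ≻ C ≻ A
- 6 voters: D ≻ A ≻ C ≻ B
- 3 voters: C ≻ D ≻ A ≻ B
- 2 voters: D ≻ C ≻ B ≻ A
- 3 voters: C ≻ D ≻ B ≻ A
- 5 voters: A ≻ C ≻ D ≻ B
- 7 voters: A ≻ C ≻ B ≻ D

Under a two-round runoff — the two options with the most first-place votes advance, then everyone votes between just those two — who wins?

D

Round 1 first-place votes: D 13, C 6, A 12, B 0.
D and A advance.
Runoff: D is preferred to A by 19 voters; A by 12.
D wins the runoff.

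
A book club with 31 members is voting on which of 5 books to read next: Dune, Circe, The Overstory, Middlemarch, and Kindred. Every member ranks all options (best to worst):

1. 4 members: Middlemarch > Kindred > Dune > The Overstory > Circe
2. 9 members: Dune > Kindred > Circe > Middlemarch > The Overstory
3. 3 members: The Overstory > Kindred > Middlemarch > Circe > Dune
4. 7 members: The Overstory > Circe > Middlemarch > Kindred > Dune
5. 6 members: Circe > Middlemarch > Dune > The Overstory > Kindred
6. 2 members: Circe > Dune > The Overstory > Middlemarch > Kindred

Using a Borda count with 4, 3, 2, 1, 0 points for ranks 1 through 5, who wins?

Dune: 4·2 + 9·4 + 3·0 + 7·0 + 6·2 + 2·3 = 62
Circe: 4·0 + 9·2 + 3·1 + 7·3 + 6·4 + 2·4 = 74
The Overstory: 4·1 + 9·0 + 3·4 + 7·4 + 6·1 + 2·2 = 54
Middlemarch: 4·4 + 9·1 + 3·2 + 7·2 + 6·3 + 2·1 = 65
Kindred: 4·3 + 9·3 + 3·3 + 7·1 + 6·0 + 2·0 = 55
Circe has the highest Borda score (74).

Circe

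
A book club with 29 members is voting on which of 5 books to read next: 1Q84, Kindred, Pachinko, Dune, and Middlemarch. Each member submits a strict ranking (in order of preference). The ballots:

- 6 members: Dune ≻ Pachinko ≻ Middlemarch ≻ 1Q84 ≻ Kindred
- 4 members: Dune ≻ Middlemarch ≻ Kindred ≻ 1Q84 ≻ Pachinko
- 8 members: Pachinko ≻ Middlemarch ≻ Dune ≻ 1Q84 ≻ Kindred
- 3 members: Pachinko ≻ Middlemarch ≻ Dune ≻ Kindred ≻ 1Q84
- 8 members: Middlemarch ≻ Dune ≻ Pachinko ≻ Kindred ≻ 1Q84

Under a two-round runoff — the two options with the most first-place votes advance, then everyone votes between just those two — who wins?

Dune

Round 1 first-place votes: 1Q84 0, Kindred 0, Pachinko 11, Dune 10, Middlemarch 8.
Pachinko and Dune advance.
Runoff: Pachinko is preferred to Dune by 11 voters; Dune by 18.
Dune wins the runoff.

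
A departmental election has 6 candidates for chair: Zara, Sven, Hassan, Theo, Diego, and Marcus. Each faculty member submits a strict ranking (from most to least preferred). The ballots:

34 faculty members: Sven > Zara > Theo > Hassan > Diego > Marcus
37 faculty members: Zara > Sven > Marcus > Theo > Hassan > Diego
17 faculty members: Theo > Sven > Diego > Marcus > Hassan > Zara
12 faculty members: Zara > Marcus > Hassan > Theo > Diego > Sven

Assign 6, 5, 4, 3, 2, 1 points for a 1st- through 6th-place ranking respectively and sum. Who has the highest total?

Zara: 34·5 + 37·6 + 17·1 + 12·6 = 481
Sven: 34·6 + 37·5 + 17·5 + 12·1 = 486
Hassan: 34·3 + 37·2 + 17·2 + 12·4 = 258
Theo: 34·4 + 37·3 + 17·6 + 12·3 = 385
Diego: 34·2 + 37·1 + 17·4 + 12·2 = 197
Marcus: 34·1 + 37·4 + 17·3 + 12·5 = 293
Sven has the highest Borda score (486).

Sven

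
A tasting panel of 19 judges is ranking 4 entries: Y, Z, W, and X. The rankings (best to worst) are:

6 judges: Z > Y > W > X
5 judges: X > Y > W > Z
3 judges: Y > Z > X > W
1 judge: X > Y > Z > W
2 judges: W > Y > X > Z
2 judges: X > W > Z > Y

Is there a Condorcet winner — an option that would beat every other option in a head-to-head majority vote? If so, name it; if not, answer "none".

Y vs Z: 11–8 for Y.
Y vs W: 15–4 for Y.
Y vs X: 11–8 for Y.
Y beats every other option head-to-head.

Y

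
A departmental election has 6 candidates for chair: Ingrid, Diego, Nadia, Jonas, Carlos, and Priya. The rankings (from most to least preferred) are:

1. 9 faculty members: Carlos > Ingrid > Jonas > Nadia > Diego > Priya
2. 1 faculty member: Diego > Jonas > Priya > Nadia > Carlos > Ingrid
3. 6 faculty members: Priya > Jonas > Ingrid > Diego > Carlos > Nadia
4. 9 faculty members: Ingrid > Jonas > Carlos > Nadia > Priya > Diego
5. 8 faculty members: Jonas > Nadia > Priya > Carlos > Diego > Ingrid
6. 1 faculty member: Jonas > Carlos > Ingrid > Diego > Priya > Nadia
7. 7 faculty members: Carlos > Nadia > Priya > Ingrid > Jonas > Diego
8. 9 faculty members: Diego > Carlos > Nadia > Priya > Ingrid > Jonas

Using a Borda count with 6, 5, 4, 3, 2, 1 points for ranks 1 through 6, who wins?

Ingrid: 9·5 + 1·1 + 6·4 + 9·6 + 8·1 + 1·4 + 7·3 + 9·2 = 175
Diego: 9·2 + 1·6 + 6·3 + 9·1 + 8·2 + 1·3 + 7·1 + 9·6 = 131
Nadia: 9·3 + 1·3 + 6·1 + 9·3 + 8·5 + 1·1 + 7·5 + 9·4 = 175
Jonas: 9·4 + 1·5 + 6·5 + 9·5 + 8·6 + 1·6 + 7·2 + 9·1 = 193
Carlos: 9·6 + 1·2 + 6·2 + 9·4 + 8·3 + 1·5 + 7·6 + 9·5 = 220
Priya: 9·1 + 1·4 + 6·6 + 9·2 + 8·4 + 1·2 + 7·4 + 9·3 = 156
Carlos has the highest Borda score (220).

Carlos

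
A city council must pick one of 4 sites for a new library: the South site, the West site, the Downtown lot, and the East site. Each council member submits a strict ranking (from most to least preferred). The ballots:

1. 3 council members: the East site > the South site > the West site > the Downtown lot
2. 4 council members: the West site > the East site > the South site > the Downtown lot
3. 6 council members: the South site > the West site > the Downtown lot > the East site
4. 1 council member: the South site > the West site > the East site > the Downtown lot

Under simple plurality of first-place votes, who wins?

First-place votes: the South site 7, the West site 4, the Downtown lot 0, the East site 3.
the South site has the most first-place votes.

the South site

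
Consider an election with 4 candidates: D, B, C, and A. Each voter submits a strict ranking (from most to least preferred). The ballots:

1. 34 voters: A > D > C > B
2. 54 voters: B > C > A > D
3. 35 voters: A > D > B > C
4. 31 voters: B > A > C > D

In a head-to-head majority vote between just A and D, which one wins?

Voters preferring A to D: 154; preferring D to A: 0.
A wins the head-to-head.

A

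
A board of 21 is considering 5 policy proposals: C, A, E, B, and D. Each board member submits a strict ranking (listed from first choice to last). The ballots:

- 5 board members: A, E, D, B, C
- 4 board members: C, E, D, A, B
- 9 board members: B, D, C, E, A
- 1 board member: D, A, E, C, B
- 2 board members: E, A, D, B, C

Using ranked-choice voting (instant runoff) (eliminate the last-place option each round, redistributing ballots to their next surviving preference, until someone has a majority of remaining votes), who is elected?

A

Round 1: C 4, A 5, E 2, B 9, D 1. Eliminate D.
Round 2: C 4, A 6, E 2, B 9. Eliminate E.
Round 3: C 4, A 8, B 9. Eliminate C.
Round 4: A 12, B 9. A has a majority.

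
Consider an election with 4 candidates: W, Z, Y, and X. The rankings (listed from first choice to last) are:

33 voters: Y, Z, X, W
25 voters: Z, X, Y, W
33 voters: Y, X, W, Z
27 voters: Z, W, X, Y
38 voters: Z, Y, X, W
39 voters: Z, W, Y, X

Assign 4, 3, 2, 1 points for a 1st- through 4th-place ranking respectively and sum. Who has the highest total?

W: 33·1 + 25·1 + 33·2 + 27·3 + 38·1 + 39·3 = 360
Z: 33·3 + 25·4 + 33·1 + 27·4 + 38·4 + 39·4 = 648
Y: 33·4 + 25·2 + 33·4 + 27·1 + 38·3 + 39·2 = 533
X: 33·2 + 25·3 + 33·3 + 27·2 + 38·2 + 39·1 = 409
Z has the highest Borda score (648).

Z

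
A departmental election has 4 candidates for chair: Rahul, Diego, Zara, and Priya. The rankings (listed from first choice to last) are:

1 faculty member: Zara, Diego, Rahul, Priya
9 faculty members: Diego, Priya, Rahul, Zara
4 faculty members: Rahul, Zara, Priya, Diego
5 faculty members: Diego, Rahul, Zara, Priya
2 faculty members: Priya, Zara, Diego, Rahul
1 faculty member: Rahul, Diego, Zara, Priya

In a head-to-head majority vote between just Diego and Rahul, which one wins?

Diego

Voters preferring Diego to Rahul: 17; preferring Rahul to Diego: 5.
Diego wins the head-to-head.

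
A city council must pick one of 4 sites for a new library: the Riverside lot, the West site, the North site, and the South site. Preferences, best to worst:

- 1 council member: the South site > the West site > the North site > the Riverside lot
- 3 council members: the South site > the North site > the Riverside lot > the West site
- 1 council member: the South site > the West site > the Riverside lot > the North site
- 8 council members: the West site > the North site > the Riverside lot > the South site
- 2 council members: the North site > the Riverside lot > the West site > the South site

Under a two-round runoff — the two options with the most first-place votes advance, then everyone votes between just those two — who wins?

the West site

Round 1 first-place votes: the Riverside lot 0, the West site 8, the North site 2, the South site 5.
the West site and the South site advance.
Runoff: the West site is preferred to the South site by 10 voters; the South site by 5.
the West site wins the runoff.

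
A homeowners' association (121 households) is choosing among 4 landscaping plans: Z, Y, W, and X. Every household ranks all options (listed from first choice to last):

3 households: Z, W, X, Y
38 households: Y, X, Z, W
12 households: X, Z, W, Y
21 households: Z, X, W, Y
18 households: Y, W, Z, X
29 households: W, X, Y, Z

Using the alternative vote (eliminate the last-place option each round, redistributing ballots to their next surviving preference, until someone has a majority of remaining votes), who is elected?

Y

Round 1: Z 24, Y 56, W 29, X 12. Eliminate X.
Round 2: Z 36, Y 56, W 29. Eliminate W.
Round 3: Z 36, Y 85. Y has a majority.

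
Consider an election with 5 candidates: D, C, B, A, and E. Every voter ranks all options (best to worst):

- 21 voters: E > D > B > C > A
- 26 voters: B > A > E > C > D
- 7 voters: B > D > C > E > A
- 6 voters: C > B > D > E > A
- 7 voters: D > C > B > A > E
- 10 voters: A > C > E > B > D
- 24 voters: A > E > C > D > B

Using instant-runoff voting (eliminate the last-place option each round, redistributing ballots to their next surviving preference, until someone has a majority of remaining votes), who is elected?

Round 1: D 7, C 6, B 33, A 34, E 21. Eliminate C.
Round 2: D 7, B 39, A 34, E 21. Eliminate D.
Round 3: B 46, A 34, E 21. Eliminate E.
Round 4: B 67, A 34. B has a majority.

B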